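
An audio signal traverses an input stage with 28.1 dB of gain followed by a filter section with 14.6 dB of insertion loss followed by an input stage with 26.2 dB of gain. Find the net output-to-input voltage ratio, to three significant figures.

Net gain = 28.1 + (−14.6) + 26.2 = 39.7 dB.
Voltage ratio = 10^(39.7/20) = 96.6.

96.6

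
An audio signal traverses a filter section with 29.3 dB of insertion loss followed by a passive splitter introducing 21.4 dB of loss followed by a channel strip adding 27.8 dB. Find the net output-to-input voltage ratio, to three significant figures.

0.0716

Net gain = (−29.3) + (−21.4) + 27.8 = -22.9 dB.
Voltage ratio = 10^(-22.9/20) = 0.0716.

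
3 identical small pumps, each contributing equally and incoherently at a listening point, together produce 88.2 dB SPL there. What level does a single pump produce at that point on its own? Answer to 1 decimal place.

83.4 dB SPL

3 equal incoherent sources add 10·log₁₀(3) = 4.77 dB over one source.
L_one = 88.2 − 4.77 = 83.4 dB SPL.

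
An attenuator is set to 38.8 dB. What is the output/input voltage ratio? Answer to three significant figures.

Voltage ratio = 10^(dB/20).
10^(-38.8/20) = 10^(-1.940) = 0.0115.

0.0115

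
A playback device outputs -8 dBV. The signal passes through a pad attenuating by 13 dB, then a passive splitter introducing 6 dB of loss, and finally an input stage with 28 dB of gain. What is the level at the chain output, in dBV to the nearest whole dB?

+1 dBV

Cascaded gains and losses add directly in dB.
-8 − 13 − 6 + 28 = +1 dBV.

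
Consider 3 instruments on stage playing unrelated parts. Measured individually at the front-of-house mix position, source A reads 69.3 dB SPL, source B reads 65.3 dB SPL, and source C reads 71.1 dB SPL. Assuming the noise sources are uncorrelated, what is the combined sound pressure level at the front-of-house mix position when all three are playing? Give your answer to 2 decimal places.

73.94 dB SPL

Uncorrelated sources add in intensity (power), not in dB.
L_total = 10·log₁₀(10^(69.3/10) + 10^(65.3/10) + 10^(71.1/10)) = 10·log₁₀(24780000) = 73.94 dB SPL.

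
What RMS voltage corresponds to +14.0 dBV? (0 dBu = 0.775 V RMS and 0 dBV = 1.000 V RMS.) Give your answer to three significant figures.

V = 1.000 V × 10^(+14.0/20).
= 1.000 × 5.012 = 5.01 V.

5.01 V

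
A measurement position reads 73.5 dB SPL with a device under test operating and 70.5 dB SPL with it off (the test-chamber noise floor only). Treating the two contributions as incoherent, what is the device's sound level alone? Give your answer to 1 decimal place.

70.5 dB SPL

Background correction is a power subtraction:
L_src = 10·log₁₀(10^(73.5/10) − 10^(70.5/10)) = 10·log₁₀(11170000) = 70.5 dB SPL.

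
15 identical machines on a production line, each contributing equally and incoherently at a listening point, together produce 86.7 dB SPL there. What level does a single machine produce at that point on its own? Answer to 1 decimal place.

15 equal incoherent sources add 10·log₁₀(15) = 11.76 dB over one source.
L_one = 86.7 − 11.76 = 74.9 dB SPL.

74.9 dB SPL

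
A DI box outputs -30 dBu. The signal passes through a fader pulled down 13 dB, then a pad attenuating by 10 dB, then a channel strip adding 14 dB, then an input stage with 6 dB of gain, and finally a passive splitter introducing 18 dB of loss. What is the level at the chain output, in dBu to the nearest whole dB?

-51 dBu

Gain stages sum in dB:
-30 − 13 − 10 + 14 + 6 − 18 = -51 dBu.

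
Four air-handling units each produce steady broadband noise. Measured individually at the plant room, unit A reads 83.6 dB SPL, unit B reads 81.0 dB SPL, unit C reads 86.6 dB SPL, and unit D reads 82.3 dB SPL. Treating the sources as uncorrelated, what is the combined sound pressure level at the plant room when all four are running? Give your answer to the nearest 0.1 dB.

89.9 dB SPL

Incoherent sources sum as intensities:
L_total = 10·log₁₀(10^(83.6/10) + 10^(81.0/10) + 10^(86.6/10) + 10^(82.3/10)) = 10·log₁₀(981900000) = 89.9 dB SPL.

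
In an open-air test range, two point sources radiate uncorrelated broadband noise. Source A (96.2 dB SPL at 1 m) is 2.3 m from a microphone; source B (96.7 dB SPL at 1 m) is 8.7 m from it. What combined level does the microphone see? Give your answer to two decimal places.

At the listener: L_A = 96.2 − 20·log₁₀(2.3) = 88.965 dB; L_B = 96.7 − 20·log₁₀(8.7) = 77.910 dB.
Combined: 10·log₁₀(10^(88.965/10)+10^(77.910/10)) = 89.29 dB SPL.

89.29 dB SPL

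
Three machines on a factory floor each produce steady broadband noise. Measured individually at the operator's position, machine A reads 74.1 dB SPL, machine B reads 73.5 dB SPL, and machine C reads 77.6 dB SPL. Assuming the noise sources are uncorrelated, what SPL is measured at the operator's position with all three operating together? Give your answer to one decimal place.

80.2 dB SPL

Uncorrelated sources add in intensity (power), not in dB.
L_total = 10·log₁₀(10^(74.1/10) + 10^(73.5/10) + 10^(77.6/10)) = 10·log₁₀(105600000) = 80.2 dB SPL.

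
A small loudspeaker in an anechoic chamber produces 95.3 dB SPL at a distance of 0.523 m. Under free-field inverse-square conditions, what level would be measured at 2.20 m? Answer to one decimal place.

82.8 dB SPL

Inverse-square spreading gives ΔL = −20·log₁₀(d₂/d₁).
ΔL = −20·log₁₀(2.20/0.523) = -12.48 dB, so L₂ = 95.3 + (-12.48) = 82.8 dB SPL.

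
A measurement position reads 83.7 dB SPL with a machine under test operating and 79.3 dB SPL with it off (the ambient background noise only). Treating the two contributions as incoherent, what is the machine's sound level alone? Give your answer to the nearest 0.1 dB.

81.7 dB SPL

Background correction is a power subtraction:
L_src = 10·log₁₀(10^(83.7/10) − 10^(79.3/10)) = 10·log₁₀(149300000) = 81.7 dB SPL.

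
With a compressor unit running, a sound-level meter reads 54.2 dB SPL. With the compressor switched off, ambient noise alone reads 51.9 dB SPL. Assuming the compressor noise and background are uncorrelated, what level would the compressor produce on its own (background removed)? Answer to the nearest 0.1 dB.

50.3 dB SPL

Background correction is a power subtraction:
L_src = 10·log₁₀(10^(54.2/10) − 10^(51.9/10)) = 10·log₁₀(108100) = 50.3 dB SPL.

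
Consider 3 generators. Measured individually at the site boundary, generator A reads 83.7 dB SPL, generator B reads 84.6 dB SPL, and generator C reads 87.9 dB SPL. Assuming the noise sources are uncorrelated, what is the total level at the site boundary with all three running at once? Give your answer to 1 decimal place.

Incoherent sources sum as intensities:
L_total = 10·log₁₀(10^(83.7/10) + 10^(84.6/10) + 10^(87.9/10)) = 10·log₁₀(1139000000) = 90.6 dB SPL.

90.6 dB SPL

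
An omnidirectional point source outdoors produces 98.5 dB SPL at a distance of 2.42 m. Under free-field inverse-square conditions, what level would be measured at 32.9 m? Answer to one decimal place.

75.8 dB SPL

Inverse-square spreading gives ΔL = −20·log₁₀(d₂/d₁).
ΔL = −20·log₁₀(32.9/2.42) = -22.67 dB, so L₂ = 98.5 + (-22.67) = 75.8 dB SPL.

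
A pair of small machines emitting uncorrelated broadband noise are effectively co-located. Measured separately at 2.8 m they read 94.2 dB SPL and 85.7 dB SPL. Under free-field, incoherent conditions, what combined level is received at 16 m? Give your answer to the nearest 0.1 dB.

79.6 dB SPL

Combined at 2.8 m: 10·log₁₀(10^(94.2/10)+10^(85.7/10)) = 94.77 dB SPL.
Then apply −20·log₁₀(16/2.8) = -15.14 dB → 79.6 dB SPL.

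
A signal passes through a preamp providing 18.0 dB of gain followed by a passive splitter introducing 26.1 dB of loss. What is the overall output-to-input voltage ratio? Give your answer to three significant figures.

Net gain = 18.0 + (−26.1) = -8.1 dB.
Voltage ratio = 10^(-8.1/20) = 0.394.

0.394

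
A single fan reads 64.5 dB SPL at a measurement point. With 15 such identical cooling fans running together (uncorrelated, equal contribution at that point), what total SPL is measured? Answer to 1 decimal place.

15 equal incoherent sources raise the level by 10·log₁₀(15) = 11.76 dB.
L_total = 64.5 + 11.76 = 76.3 dB SPL.

76.3 dB SPL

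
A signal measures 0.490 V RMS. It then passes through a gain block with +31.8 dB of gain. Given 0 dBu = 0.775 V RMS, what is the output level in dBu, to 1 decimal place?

Input level: 20·log₁₀(0.490/0.775) = -3.98 dBu.
Output: -3.98 + 31.8 = +27.8 dBu.

+27.8 dBu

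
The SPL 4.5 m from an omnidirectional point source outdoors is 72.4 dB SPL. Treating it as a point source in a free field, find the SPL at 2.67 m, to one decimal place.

76.9 dB SPL

For a point source in a free field, ΔL = −20·log₁₀(d₂/d₁).
ΔL = −20·log₁₀(2.67/4.5) = 4.53 dB, so L₂ = 72.4 + (4.53) = 76.9 dB SPL.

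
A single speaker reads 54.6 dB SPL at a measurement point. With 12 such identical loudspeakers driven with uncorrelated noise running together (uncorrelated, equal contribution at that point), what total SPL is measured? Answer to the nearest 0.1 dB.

65.4 dB SPL

12 equal incoherent sources raise the level by 10·log₁₀(12) = 10.79 dB.
L_total = 54.6 + 10.79 = 65.4 dB SPL.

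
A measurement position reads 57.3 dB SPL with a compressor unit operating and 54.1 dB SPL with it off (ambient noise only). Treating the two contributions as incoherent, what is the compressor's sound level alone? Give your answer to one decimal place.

54.5 dB SPL

Subtract intensities: L_src = 10·log₁₀(10^(L_total/10) − 10^(L_bg/10)).
L_src = 10·log₁₀(10^(57.3/10) − 10^(54.1/10)) = 10·log₁₀(280000) = 54.5 dB SPL.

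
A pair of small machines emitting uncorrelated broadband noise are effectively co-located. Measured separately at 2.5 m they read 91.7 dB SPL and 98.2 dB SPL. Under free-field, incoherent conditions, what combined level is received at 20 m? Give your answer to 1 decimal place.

Combined at 2.5 m: 10·log₁₀(10^(91.7/10)+10^(98.2/10)) = 99.08 dB SPL.
Then apply −20·log₁₀(20/2.5) = -18.06 dB → 81.0 dB SPL.

81.0 dB SPL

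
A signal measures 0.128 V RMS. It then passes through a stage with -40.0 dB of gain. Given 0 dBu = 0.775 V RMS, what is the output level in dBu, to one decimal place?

Input level: 20·log₁₀(0.128/0.775) = -15.64 dBu.
Output: -15.64 − 40.0 = -55.6 dBu.

-55.6 dBu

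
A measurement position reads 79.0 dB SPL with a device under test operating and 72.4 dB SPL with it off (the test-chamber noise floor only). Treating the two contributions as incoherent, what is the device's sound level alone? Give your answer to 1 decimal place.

77.9 dB SPL

Background correction is a power subtraction:
L_src = 10·log₁₀(10^(79.0/10) − 10^(72.4/10)) = 10·log₁₀(62050000) = 77.9 dB SPL.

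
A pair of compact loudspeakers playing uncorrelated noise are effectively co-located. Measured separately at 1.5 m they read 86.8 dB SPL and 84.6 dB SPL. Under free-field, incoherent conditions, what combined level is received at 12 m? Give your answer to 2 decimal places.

Combined at 1.5 m: 10·log₁₀(10^(86.8/10)+10^(84.6/10)) = 88.848 dB SPL.
Then apply −20·log₁₀(12/1.5) = -18.062 dB → 70.79 dB SPL.

70.79 dB SPL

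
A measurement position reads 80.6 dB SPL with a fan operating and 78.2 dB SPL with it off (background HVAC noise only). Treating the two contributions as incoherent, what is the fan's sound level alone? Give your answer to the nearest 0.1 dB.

Remove the background by subtracting linear intensities:
L_src = 10·log₁₀(10^(80.6/10) − 10^(78.2/10)) = 10·log₁₀(48750000) = 76.9 dB SPL.

76.9 dB SPL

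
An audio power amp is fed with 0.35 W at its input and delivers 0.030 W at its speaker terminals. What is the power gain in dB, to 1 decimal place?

Power is a power quantity, so gain = 10·log₁₀(P_out/P_in).
10·log₁₀(0.030/0.35) = 10·log₁₀(0.08571) = -10.7 dB.

-10.7 dB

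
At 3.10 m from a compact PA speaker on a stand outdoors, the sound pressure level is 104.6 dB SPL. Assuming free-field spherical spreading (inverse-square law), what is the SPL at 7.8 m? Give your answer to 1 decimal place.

Free-field point source: level drops by 20·log₁₀ of the distance ratio.
ΔL = −20·log₁₀(7.8/3.10) = -8.01 dB, so L₂ = 104.6 + (-8.01) = 96.6 dB SPL.

96.6 dB SPL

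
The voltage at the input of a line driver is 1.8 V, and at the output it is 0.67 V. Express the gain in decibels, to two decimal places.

-8.58 dB

Voltage is an amplitude quantity, so gain = 20·log₁₀(V_out/V_in).
20·log₁₀(0.67/1.8) = 20·log₁₀(0.3722) = -8.58 dB.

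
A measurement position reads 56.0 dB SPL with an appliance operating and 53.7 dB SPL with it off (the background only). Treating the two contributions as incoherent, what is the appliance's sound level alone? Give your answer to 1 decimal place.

52.1 dB SPL

Subtract intensities: L_src = 10·log₁₀(10^(L_total/10) − 10^(L_bg/10)).
L_src = 10·log₁₀(10^(56.0/10) − 10^(53.7/10)) = 10·log₁₀(163700) = 52.1 dB SPL.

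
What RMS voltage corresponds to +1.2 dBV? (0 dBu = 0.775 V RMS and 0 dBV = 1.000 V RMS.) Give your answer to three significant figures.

V = 1.000 V × 10^(+1.2/20).
= 1.000 × 1.148 = 1.15 V.

1.15 V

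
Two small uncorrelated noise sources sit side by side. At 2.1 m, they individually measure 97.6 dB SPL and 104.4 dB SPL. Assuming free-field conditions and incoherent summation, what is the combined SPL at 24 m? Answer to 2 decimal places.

Combined at 2.1 m: 10·log₁₀(10^(97.6/10)+10^(104.4/10)) = 105.224 dB SPL.
Then apply −20·log₁₀(24/2.1) = -21.160 dB → 84.06 dB SPL.

84.06 dB SPL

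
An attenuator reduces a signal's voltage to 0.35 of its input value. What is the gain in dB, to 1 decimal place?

For a voltage ratio, dB = 20·log₁₀(V₂/V₁).
20·log₁₀(0.35) = -9.1 dB.

-9.1 dB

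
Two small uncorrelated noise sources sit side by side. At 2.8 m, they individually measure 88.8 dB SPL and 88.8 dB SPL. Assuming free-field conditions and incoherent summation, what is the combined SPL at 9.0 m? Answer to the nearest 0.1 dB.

Combined at 2.8 m: 10·log₁₀(10^(88.8/10)+10^(88.8/10)) = 91.81 dB SPL.
Then apply −20·log₁₀(9.0/2.8) = -10.14 dB → 81.7 dB SPL.

81.7 dB SPL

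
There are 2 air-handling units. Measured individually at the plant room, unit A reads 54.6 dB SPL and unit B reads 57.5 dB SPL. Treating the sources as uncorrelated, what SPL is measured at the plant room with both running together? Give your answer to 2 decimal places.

59.30 dB SPL

Uncorrelated sources add in intensity (power), not in dB.
L_total = 10·log₁₀(10^(54.6/10) + 10^(57.5/10)) = 10·log₁₀(850700) = 59.30 dB SPL.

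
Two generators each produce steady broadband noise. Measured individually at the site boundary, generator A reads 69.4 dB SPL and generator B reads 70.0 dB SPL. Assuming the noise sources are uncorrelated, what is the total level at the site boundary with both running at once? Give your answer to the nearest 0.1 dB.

Incoherent sources sum as intensities:
L_total = 10·log₁₀(10^(69.4/10) + 10^(70.0/10)) = 10·log₁₀(18710000) = 72.7 dB SPL.

72.7 dB SPL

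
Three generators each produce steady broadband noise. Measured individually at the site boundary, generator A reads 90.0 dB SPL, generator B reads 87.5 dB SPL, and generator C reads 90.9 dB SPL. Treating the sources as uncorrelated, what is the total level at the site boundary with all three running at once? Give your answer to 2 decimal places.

94.46 dB SPL

Add the sources as powers (linear), then convert back to dB:
L_total = 10·log₁₀(10^(90.0/10) + 10^(87.5/10) + 10^(90.9/10)) = 10·log₁₀(2793000000) = 94.46 dB SPL.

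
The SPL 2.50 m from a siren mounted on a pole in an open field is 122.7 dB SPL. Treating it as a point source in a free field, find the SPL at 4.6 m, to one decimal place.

117.4 dB SPL

Inverse-square spreading gives ΔL = −20·log₁₀(d₂/d₁).
ΔL = −20·log₁₀(4.6/2.50) = -5.30 dB, so L₂ = 122.7 + (-5.30) = 117.4 dB SPL.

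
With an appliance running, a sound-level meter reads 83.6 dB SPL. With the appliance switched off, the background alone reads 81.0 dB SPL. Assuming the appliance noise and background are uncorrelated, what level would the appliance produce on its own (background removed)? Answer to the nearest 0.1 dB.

80.1 dB SPL

Subtract intensities: L_src = 10·log₁₀(10^(L_total/10) − 10^(L_bg/10)).
L_src = 10·log₁₀(10^(83.6/10) − 10^(81.0/10)) = 10·log₁₀(103200000) = 80.1 dB SPL.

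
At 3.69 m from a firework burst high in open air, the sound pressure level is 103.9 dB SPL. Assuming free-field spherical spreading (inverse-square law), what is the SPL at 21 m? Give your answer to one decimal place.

Inverse-square spreading gives ΔL = −20·log₁₀(d₂/d₁).
ΔL = −20·log₁₀(21/3.69) = -15.10 dB, so L₂ = 103.9 + (-15.10) = 88.8 dB SPL.

88.8 dB SPL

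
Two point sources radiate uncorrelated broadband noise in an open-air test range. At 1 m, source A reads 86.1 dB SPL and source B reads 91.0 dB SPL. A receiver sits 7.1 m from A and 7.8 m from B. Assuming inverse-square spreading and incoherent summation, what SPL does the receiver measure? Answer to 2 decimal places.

At the listener: L_A = 86.1 − 20·log₁₀(7.1) = 69.075 dB; L_B = 91.0 − 20·log₁₀(7.8) = 73.158 dB.
Combined: 10·log₁₀(10^(69.075/10)+10^(73.158/10)) = 74.59 dB SPL.

74.59 dB SPL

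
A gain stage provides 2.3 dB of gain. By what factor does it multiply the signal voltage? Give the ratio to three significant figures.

Voltage ratio = 10^(dB/20).
10^(2.3/20) = 10^(0.1150) = 1.30.

1.30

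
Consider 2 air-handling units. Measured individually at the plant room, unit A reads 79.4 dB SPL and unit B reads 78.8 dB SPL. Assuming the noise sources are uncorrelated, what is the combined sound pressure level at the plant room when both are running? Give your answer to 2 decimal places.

Uncorrelated sources add in intensity (power), not in dB.
L_total = 10·log₁₀(10^(79.4/10) + 10^(78.8/10)) = 10·log₁₀(163000000) = 82.12 dB SPL.

82.12 dB SPL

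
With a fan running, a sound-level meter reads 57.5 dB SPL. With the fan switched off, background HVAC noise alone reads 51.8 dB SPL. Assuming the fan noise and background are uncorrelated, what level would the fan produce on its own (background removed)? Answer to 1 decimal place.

Background correction is a power subtraction:
L_src = 10·log₁₀(10^(57.5/10) − 10^(51.8/10)) = 10·log₁₀(411000) = 56.1 dB SPL.

56.1 dB SPL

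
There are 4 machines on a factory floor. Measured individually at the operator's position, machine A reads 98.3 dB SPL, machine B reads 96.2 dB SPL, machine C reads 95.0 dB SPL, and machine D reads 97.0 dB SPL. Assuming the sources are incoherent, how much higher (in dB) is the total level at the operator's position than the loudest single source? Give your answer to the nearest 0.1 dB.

Add the sources as powers (linear), then convert back to dB:
L_total = 10·log₁₀(10^(98.3/10) + 10^(96.2/10) + 10^(95.0/10) + 10^(97.0/10)) = 102.81 dB SPL.
Excess over the loudest (98.3 dB): 102.81 − 98.3 = 4.5 dB.

4.5 dB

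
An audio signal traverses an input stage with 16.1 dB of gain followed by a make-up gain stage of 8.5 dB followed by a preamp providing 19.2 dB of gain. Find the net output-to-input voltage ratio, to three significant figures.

Net gain = 16.1 + 8.5 + 19.2 = 43.8 dB.
Voltage ratio = 10^(43.8/20) = 155.

155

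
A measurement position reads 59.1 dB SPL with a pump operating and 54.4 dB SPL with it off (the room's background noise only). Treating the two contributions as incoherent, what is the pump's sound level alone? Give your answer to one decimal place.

57.3 dB SPL

Remove the background by subtracting linear intensities:
L_src = 10·log₁₀(10^(59.1/10) − 10^(54.4/10)) = 10·log₁₀(537400) = 57.3 dB SPL.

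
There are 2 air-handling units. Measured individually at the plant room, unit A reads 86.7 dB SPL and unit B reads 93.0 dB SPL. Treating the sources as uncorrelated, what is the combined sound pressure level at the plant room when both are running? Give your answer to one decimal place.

93.9 dB SPL

Incoherent sources sum as intensities:
L_total = 10·log₁₀(10^(86.7/10) + 10^(93.0/10)) = 10·log₁₀(2463000000) = 93.9 dB SPL.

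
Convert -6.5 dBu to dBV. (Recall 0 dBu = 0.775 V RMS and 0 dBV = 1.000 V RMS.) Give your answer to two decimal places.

-8.71 dBV

The offset between the scales is 20·log₁₀(0.775/1.000) = −2.214 dB.
So dBV = -6.5 − 2.214 = -8.71 dBV.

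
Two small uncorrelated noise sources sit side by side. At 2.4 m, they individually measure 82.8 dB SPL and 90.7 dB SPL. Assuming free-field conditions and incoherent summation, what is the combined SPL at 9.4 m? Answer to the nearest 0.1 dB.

Combined at 2.4 m: 10·log₁₀(10^(82.8/10)+10^(90.7/10)) = 91.35 dB SPL.
Then apply −20·log₁₀(9.4/2.4) = -11.86 dB → 79.5 dB SPL.

79.5 dB SPL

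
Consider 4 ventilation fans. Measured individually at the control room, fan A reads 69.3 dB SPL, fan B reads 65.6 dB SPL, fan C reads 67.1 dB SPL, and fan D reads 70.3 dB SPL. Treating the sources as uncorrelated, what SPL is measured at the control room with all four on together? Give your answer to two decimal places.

Incoherent sources sum as intensities:
L_total = 10·log₁₀(10^(69.3/10) + 10^(65.6/10) + 10^(67.1/10) + 10^(70.3/10)) = 10·log₁₀(27990000) = 74.47 dB SPL.

74.47 dB SPL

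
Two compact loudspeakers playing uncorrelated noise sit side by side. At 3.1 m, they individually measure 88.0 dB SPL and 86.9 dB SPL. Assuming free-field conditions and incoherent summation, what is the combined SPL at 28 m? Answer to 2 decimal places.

71.38 dB SPL

Combined at 3.1 m: 10·log₁₀(10^(88.0/10)+10^(86.9/10)) = 90.495 dB SPL.
Then apply −20·log₁₀(28/3.1) = -19.116 dB → 71.38 dB SPL.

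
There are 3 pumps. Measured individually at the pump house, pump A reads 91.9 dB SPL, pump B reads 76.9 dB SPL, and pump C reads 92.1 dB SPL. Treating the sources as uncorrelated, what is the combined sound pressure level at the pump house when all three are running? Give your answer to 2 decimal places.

95.08 dB SPL

Incoherent sources sum as intensities:
L_total = 10·log₁₀(10^(91.9/10) + 10^(76.9/10) + 10^(92.1/10)) = 10·log₁₀(3220000000) = 95.08 dB SPL.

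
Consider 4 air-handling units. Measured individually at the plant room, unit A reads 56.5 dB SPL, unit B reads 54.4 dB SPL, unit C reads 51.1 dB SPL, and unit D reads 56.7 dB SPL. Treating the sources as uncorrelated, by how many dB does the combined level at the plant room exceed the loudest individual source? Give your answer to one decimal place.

4.5 dB

Add the sources as powers (linear), then convert back to dB:
L_total = 10·log₁₀(10^(56.5/10) + 10^(54.4/10) + 10^(51.1/10) + 10^(56.7/10)) = 61.20 dB SPL.
Excess over the loudest (56.7 dB): 61.20 − 56.7 = 4.5 dB.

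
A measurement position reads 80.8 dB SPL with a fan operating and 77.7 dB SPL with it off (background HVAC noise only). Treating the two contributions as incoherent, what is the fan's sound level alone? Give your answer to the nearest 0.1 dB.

77.9 dB SPL

Subtract intensities: L_src = 10·log₁₀(10^(L_total/10) − 10^(L_bg/10)).
L_src = 10·log₁₀(10^(80.8/10) − 10^(77.7/10)) = 10·log₁₀(61340000) = 77.9 dB SPL.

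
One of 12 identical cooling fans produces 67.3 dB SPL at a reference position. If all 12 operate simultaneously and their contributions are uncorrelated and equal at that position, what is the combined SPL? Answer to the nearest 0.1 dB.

12 equal incoherent sources raise the level by 10·log₁₀(12) = 10.79 dB.
L_total = 67.3 + 10.79 = 78.1 dB SPL.

78.1 dB SPL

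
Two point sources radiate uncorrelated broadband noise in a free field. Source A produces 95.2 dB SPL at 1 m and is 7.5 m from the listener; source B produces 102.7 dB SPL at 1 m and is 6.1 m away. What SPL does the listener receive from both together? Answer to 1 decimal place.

At the listener: L_A = 95.2 − 20·log₁₀(7.5) = 77.70 dB; L_B = 102.7 − 20·log₁₀(6.1) = 86.99 dB.
Combined: 10·log₁₀(10^(77.70/10)+10^(86.99/10)) = 87.5 dB SPL.

87.5 dB SPL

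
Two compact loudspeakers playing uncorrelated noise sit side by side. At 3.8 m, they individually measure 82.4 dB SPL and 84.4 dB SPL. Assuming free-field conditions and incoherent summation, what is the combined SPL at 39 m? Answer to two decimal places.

Combined at 3.8 m: 10·log₁₀(10^(82.4/10)+10^(84.4/10)) = 86.524 dB SPL.
Then apply −20·log₁₀(39/3.8) = -20.226 dB → 66.30 dB SPL.

66.30 dB SPL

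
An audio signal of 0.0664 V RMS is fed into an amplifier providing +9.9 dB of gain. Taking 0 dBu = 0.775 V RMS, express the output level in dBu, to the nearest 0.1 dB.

Input level: 20·log₁₀(0.0664/0.775) = -21.34 dBu.
Output: -21.34 + 9.9 = -11.4 dBu.

-11.4 dBu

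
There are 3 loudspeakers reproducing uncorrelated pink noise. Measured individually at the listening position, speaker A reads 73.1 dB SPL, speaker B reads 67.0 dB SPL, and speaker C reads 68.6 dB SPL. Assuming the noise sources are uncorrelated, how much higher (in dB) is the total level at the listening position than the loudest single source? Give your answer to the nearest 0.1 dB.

Uncorrelated sources add in intensity (power), not in dB.
L_total = 10·log₁₀(10^(73.1/10) + 10^(67.0/10) + 10^(68.6/10)) = 75.14 dB SPL.
Excess over the loudest (73.1 dB): 75.14 − 73.1 = 2.0 dB.

2.0 dB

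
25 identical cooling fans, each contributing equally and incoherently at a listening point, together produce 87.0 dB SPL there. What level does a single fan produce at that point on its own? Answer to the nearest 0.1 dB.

25 equal incoherent sources add 10·log₁₀(25) = 13.98 dB over one source.
L_one = 87.0 − 13.98 = 73.0 dB SPL.

73.0 dB SPL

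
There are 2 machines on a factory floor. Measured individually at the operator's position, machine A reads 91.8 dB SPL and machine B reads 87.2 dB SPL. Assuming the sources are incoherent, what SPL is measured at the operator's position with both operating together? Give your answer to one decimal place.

Add the sources as powers (linear), then convert back to dB:
L_total = 10·log₁₀(10^(91.8/10) + 10^(87.2/10)) = 10·log₁₀(2038000000) = 93.1 dB SPL.

93.1 dB SPL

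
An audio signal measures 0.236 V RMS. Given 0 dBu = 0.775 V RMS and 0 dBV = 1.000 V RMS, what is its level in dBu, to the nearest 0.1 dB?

dBu = 20·log₁₀(V / 0.775 V).
20·log₁₀(0.236/0.775) = -10.3 dBu.

-10.3 dBu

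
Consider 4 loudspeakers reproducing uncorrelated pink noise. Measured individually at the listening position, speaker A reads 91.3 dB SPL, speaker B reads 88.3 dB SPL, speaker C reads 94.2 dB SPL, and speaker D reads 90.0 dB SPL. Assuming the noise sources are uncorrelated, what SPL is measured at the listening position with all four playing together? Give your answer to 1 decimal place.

97.5 dB SPL

Uncorrelated sources add in intensity (power), not in dB.
L_total = 10·log₁₀(10^(91.3/10) + 10^(88.3/10) + 10^(94.2/10) + 10^(90.0/10)) = 10·log₁₀(5655000000) = 97.5 dB SPL.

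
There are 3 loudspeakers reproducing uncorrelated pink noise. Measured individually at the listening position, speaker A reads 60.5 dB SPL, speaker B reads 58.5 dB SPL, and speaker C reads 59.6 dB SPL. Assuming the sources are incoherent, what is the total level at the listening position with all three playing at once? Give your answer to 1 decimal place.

64.4 dB SPL

Uncorrelated sources add in intensity (power), not in dB.
L_total = 10·log₁₀(10^(60.5/10) + 10^(58.5/10) + 10^(59.6/10)) = 10·log₁₀(2742000) = 64.4 dB SPL.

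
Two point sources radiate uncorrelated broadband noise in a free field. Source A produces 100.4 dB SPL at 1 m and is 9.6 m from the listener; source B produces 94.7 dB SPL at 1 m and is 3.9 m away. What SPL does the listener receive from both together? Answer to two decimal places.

84.96 dB SPL

At the listener: L_A = 100.4 − 20·log₁₀(9.6) = 80.755 dB; L_B = 94.7 − 20·log₁₀(3.9) = 82.879 dB.
Combined: 10·log₁₀(10^(80.755/10)+10^(82.879/10)) = 84.96 dB SPL.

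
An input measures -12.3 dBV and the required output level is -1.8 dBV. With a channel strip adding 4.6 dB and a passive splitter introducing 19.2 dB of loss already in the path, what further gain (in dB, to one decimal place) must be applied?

The required make-up gain is the shortfall in the dB sum.
G = -1.8 − (-12.3) − 4.6 + 19.2 = 25.1 dB.

25.1 dB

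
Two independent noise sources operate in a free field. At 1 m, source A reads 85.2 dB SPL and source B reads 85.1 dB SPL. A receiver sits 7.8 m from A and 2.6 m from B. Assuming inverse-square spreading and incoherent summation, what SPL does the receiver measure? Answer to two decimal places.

At the listener: L_A = 85.2 − 20·log₁₀(7.8) = 67.358 dB; L_B = 85.1 − 20·log₁₀(2.6) = 76.801 dB.
Combined: 10·log₁₀(10^(67.358/10)+10^(76.801/10)) = 77.27 dB SPL.

77.27 dB SPL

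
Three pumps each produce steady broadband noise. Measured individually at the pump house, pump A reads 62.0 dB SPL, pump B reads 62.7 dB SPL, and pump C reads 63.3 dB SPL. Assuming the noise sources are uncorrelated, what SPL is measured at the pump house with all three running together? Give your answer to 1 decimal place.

Incoherent sources sum as intensities:
L_total = 10·log₁₀(10^(62.0/10) + 10^(62.7/10) + 10^(63.3/10)) = 10·log₁₀(5585000) = 67.5 dB SPL.

67.5 dB SPL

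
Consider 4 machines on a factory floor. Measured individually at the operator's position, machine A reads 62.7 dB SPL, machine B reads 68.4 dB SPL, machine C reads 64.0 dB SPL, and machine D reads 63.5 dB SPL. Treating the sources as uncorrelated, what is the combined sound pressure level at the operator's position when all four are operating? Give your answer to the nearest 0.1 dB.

Add the sources as powers (linear), then convert back to dB:
L_total = 10·log₁₀(10^(62.7/10) + 10^(68.4/10) + 10^(64.0/10) + 10^(63.5/10)) = 10·log₁₀(13530000) = 71.3 dB SPL.

71.3 dB SPL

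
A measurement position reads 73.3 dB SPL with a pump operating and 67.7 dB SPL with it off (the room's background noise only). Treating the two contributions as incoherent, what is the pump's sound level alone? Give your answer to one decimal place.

71.9 dB SPL

Remove the background by subtracting linear intensities:
L_src = 10·log₁₀(10^(73.3/10) − 10^(67.7/10)) = 10·log₁₀(15490000) = 71.9 dB SPL.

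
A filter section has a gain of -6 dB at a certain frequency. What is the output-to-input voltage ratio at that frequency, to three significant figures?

Voltage ratio = 10^(dB/20).
10^(-6/20) = 10^(-0.3000) = 0.501.

0.501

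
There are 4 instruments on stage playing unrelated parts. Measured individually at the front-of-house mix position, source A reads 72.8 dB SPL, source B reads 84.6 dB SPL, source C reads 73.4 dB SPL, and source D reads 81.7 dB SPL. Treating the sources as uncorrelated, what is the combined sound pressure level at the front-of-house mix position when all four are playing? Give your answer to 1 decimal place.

Uncorrelated sources add in intensity (power), not in dB.
L_total = 10·log₁₀(10^(72.8/10) + 10^(84.6/10) + 10^(73.4/10) + 10^(81.7/10)) = 10·log₁₀(477200000) = 86.8 dB SPL.

86.8 dB SPL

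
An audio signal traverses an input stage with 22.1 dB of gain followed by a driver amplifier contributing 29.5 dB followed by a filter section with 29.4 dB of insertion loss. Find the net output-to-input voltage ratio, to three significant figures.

Net gain = 22.1 + 29.5 + (−29.4) = 22.2 dB.
Voltage ratio = 10^(22.2/20) = 12.9.

12.9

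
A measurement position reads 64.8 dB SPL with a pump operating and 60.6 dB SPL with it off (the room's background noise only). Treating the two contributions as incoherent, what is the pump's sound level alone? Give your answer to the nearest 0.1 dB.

Subtract intensities: L_src = 10·log₁₀(10^(L_total/10) − 10^(L_bg/10)).
L_src = 10·log₁₀(10^(64.8/10) − 10^(60.6/10)) = 10·log₁₀(1872000) = 62.7 dB SPL.

62.7 dB SPL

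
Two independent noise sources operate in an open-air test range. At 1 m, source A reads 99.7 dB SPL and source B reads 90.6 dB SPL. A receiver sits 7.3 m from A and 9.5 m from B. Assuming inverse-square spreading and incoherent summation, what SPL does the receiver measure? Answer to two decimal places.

82.74 dB SPL

At the listener: L_A = 99.7 − 20·log₁₀(7.3) = 82.434 dB; L_B = 90.6 − 20·log₁₀(9.5) = 71.046 dB.
Combined: 10·log₁₀(10^(82.434/10)+10^(71.046/10)) = 82.74 dB SPL.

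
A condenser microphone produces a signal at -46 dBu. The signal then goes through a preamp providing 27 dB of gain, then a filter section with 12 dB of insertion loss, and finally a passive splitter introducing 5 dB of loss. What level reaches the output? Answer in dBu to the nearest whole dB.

In dB, series stages simply add:
-46 + 27 − 12 − 5 = -36 dBu.

-36 dBu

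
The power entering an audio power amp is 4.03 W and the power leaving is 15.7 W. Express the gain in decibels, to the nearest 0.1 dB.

For a power ratio, dB = 10·log₁₀(P₂/P₁).
10·log₁₀(15.7/4.03) = 10·log₁₀(3.896) = 5.9 dB.

5.9 dB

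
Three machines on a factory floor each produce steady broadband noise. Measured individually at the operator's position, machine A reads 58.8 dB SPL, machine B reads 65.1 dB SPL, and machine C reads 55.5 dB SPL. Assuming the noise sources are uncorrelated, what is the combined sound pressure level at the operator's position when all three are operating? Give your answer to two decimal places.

Uncorrelated sources add in intensity (power), not in dB.
L_total = 10·log₁₀(10^(58.8/10) + 10^(65.1/10) + 10^(55.5/10)) = 10·log₁₀(4349000) = 66.38 dB SPL.

66.38 dB SPL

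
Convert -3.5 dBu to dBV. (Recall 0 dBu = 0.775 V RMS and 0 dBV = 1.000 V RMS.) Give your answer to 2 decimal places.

The offset between the scales is 20·log₁₀(0.775/1.000) = −2.214 dB.
So dBV = -3.5 − 2.214 = -5.71 dBV.

-5.71 dBV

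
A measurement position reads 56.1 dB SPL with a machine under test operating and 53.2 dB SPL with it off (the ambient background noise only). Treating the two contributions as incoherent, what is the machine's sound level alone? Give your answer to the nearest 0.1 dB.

53.0 dB SPL

Background correction is a power subtraction:
L_src = 10·log₁₀(10^(56.1/10) − 10^(53.2/10)) = 10·log₁₀(198500) = 53.0 dB SPL.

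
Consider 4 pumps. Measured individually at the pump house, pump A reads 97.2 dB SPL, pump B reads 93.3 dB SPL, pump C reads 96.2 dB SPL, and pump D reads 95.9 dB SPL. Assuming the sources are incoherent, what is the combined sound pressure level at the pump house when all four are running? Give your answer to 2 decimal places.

101.89 dB SPL

Uncorrelated sources add in intensity (power), not in dB.
L_total = 10·log₁₀(10^(97.2/10) + 10^(93.3/10) + 10^(96.2/10) + 10^(95.9/10)) = 10·log₁₀(15445000000) = 101.89 dB SPL.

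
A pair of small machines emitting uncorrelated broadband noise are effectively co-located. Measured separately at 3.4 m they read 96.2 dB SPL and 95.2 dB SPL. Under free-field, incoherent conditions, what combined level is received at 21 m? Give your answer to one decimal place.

82.9 dB SPL

Combined at 3.4 m: 10·log₁₀(10^(96.2/10)+10^(95.2/10)) = 98.74 dB SPL.
Then apply −20·log₁₀(21/3.4) = -15.81 dB → 82.9 dB SPL.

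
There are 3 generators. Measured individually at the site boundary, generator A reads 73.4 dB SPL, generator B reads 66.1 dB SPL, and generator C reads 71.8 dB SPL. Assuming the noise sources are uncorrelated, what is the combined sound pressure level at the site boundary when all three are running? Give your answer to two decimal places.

76.14 dB SPL

Add the sources as powers (linear), then convert back to dB:
L_total = 10·log₁₀(10^(73.4/10) + 10^(66.1/10) + 10^(71.8/10)) = 10·log₁₀(41090000) = 76.14 dB SPL.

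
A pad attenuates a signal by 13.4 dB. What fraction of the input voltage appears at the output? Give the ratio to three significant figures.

0.214

Voltage ratio = 10^(dB/20).
10^(-13.4/20) = 10^(-0.6700) = 0.214.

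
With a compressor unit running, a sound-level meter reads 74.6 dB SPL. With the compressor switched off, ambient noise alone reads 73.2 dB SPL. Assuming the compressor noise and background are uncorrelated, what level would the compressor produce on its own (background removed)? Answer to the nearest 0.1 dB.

69.0 dB SPL

Remove the background by subtracting linear intensities:
L_src = 10·log₁₀(10^(74.6/10) − 10^(73.2/10)) = 10·log₁₀(7947000) = 69.0 dB SPL.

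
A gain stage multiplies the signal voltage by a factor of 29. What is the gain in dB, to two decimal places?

Voltage is an amplitude quantity, so gain = 20·log₁₀(V_out/V_in).
20·log₁₀(29) = 29.25 dB.

29.25 dB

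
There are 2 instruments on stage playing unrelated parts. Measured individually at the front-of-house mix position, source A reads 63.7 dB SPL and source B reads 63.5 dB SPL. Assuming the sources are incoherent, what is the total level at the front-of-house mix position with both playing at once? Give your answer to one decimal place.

66.6 dB SPL

Uncorrelated sources add in intensity (power), not in dB.
L_total = 10·log₁₀(10^(63.7/10) + 10^(63.5/10)) = 10·log₁₀(4583000) = 66.6 dB SPL.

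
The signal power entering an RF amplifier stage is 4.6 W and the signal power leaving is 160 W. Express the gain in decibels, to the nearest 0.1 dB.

Power ratio → dB uses the 10·log₁₀ form:
10·log₁₀(160/4.6) = 10·log₁₀(34.78) = 15.4 dB.

15.4 dB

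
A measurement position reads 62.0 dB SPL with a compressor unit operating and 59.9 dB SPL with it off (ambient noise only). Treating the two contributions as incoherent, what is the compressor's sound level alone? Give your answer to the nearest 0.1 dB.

57.8 dB SPL

Remove the background by subtracting linear intensities:
L_src = 10·log₁₀(10^(62.0/10) − 10^(59.9/10)) = 10·log₁₀(607700) = 57.8 dB SPL.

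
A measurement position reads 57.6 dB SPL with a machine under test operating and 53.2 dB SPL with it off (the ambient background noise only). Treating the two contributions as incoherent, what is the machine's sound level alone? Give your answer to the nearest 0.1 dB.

55.6 dB SPL

Remove the background by subtracting linear intensities:
L_src = 10·log₁₀(10^(57.6/10) − 10^(53.2/10)) = 10·log₁₀(366500) = 55.6 dB SPL.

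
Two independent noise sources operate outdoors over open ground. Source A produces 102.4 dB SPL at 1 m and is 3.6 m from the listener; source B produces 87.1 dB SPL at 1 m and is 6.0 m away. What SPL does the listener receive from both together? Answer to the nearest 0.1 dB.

91.3 dB SPL

At the listener: L_A = 102.4 − 20·log₁₀(3.6) = 91.27 dB; L_B = 87.1 − 20·log₁₀(6.0) = 71.54 dB.
Combined: 10·log₁₀(10^(91.27/10)+10^(71.54/10)) = 91.3 dB SPL.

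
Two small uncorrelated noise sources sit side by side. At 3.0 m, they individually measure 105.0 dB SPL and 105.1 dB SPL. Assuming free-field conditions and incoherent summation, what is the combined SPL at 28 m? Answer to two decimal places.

88.66 dB SPL

Combined at 3.0 m: 10·log₁₀(10^(105.0/10)+10^(105.1/10)) = 108.061 dB SPL.
Then apply −20·log₁₀(28/3.0) = -19.401 dB → 88.66 dB SPL.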